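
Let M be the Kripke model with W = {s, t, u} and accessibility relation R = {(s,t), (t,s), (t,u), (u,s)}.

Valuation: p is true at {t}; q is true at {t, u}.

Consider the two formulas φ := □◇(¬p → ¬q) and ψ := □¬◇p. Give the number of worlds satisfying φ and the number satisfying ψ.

3 and 1

For □◇(¬p → ¬q):
s: successors {t}; ◇(¬p → ¬q) there: t:T. ✓
t: successors {s, u}; ◇(¬p → ¬q) there: s:T, u:T. ✓
u: successors {s}; ◇(¬p → ¬q) there: s:T. ✓
— 3 worlds.
For □¬◇p:
s: successors {t}; ¬◇p there: t:T. ✓
t: successors {s, u}; ¬◇p there: s:F, u:T. ✗
u: successors {s}; ¬◇p there: s:F. ✗
— 1 world.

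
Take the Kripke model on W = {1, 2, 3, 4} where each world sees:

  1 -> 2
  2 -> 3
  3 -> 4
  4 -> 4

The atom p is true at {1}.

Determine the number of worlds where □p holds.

0

1: successors {2}; p there: 2:F. ✗
2: successors {3}; p there: 3:F. ✗
3: successors {4}; p there: 4:F. ✗
4: successors {4}; p there: 4:F. ✗
Satisfying worlds: ∅.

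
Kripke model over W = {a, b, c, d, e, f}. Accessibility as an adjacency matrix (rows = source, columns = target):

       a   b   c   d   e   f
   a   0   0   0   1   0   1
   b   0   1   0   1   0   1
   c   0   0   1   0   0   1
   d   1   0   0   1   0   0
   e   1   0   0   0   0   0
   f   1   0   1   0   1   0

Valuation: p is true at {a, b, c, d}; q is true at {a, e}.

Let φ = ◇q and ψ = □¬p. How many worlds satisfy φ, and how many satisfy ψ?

For ◇q:
a: successors {d, f}; q there: d:F, f:F. ✗
b: successors {b, d, f}; q there: b:F, d:F, f:F. ✗
c: successors {c, f}; q there: c:F, f:F. ✗
d: successors {a, d}; q there: a:T, d:F. ✓
e: successors {a}; q there: a:T. ✓
f: successors {a, c, e}; q there: a:T, c:F, e:T. ✓
— 3 worlds.
For □¬p:
a: successors {d, f}; ¬p there: d:F, f:T. ✗
b: successors {b, d, f}; ¬p there: b:F, d:F, f:T. ✗
c: successors {c, f}; ¬p there: c:F, f:T. ✗
d: successors {a, d}; ¬p there: a:F, d:F. ✗
e: successors {a}; ¬p there: a:F. ✗
f: successors {a, c, e}; ¬p there: a:F, c:F, e:T. ✗
— 0 worlds.

3 and 0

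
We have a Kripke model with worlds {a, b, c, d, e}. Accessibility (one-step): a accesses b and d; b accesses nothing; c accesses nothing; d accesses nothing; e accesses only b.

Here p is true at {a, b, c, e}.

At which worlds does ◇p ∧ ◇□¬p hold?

a: ◇p is T, ◇□¬p is T. ✓
b: ◇p is F, ◇□¬p is F. ✗
c: ◇p is F, ◇□¬p is F. ✗
d: ◇p is F, ◇□¬p is F. ✗
e: ◇p is T, ◇□¬p is T. ✓

{a, e}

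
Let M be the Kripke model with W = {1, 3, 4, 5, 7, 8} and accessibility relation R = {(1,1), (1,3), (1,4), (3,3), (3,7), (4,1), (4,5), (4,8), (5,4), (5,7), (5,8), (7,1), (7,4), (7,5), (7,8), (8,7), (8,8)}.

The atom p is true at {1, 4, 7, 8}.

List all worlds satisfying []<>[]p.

1: successors {1, 3, 4}; <>[]p there: 1:F, 3:F, 4:T. ✗
3: successors {3, 7}; <>[]p there: 3:F, 7:T. ✗
4: successors {1, 5, 8}; <>[]p there: 1:F, 5:T, 8:T. ✗
5: successors {4, 7, 8}; <>[]p there: 4:T, 7:T, 8:T. ✓
7: successors {1, 4, 5, 8}; <>[]p there: 1:F, 4:T, 5:T, 8:T. ✗
8: successors {7, 8}; <>[]p there: 7:T, 8:T. ✓

{5, 8}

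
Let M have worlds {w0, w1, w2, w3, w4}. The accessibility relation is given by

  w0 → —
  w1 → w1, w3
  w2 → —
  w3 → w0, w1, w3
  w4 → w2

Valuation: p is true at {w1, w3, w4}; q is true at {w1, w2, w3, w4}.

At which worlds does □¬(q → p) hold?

{w0, w2, w4}

w0: no successors, so □¬(q → p) holds vacuously. ✓
w1: successors {w1, w3}; ¬(q → p) there: w1:F, w3:F. ✗
w2: no successors, so □¬(q → p) holds vacuously. ✓
w3: successors {w0, w1, w3}; ¬(q → p) there: w0:F, w1:F, w3:F. ✗
w4: successors {w2}; ¬(q → p) there: w2:T. ✓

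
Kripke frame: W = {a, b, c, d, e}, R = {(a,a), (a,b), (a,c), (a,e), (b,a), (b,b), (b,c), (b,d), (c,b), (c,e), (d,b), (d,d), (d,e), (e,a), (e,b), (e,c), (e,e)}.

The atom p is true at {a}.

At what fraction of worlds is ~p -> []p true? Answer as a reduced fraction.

1/5

a: ~p is F, []p is F. ✓
b: ~p is T, []p is F. ✗
c: ~p is T, []p is F. ✗
d: ~p is T, []p is F. ✗
e: ~p is T, []p is F. ✗
That's 1 of 5 worlds, so 1/5.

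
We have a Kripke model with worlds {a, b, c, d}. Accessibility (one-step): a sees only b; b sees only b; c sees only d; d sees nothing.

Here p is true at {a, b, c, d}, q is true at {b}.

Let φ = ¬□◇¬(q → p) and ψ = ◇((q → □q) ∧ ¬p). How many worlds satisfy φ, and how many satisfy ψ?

3 and 0

For ¬□◇¬(q → p):
a: □◇¬(q → p) is F. ✓
b: □◇¬(q → p) is F. ✓
c: □◇¬(q → p) is F. ✓
d: □◇¬(q → p) is T. ✗
— 3 worlds.
For ◇((q → □q) ∧ ¬p):
a: successors {b}; (q → □q) ∧ ¬p there: b:F. ✗
b: successors {b}; (q → □q) ∧ ¬p there: b:F. ✗
c: successors {d}; (q → □q) ∧ ¬p there: d:F. ✗
d: no successors, so ◇((q → □q) ∧ ¬p) fails. ✗
— 0 worlds.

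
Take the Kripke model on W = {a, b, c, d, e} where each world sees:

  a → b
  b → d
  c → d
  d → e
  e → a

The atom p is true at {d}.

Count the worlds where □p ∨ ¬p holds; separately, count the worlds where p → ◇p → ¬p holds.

For □p ∨ ¬p:
a: □p is F, ¬p is T. ✓
b: □p is T, ¬p is T. ✓
c: □p is T, ¬p is T. ✓
d: □p is F, ¬p is F. ✗
e: □p is F, ¬p is T. ✓
— 4 worlds.
For p → ◇p → ¬p:
a: p is F, ◇p → ¬p is T. ✓
b: p is F, ◇p → ¬p is T. ✓
c: p is F, ◇p → ¬p is T. ✓
d: p is T, ◇p → ¬p is T. ✓
e: p is F, ◇p → ¬p is T. ✓
— 5 worlds.

4 and 5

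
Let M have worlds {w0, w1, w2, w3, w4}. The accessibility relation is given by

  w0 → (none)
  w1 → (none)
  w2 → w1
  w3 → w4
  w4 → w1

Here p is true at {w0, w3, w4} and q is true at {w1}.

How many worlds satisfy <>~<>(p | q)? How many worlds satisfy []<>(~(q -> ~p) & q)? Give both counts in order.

2 and 2

For <>~<>(p | q):
w0: no successors, so <>~<>(p | q) fails. ✗
w1: no successors, so <>~<>(p | q) fails. ✗
w2: successors {w1}; ~<>(p | q) there: w1:T. ✓
w3: successors {w4}; ~<>(p | q) there: w4:F. ✗
w4: successors {w1}; ~<>(p | q) there: w1:T. ✓
— 2 worlds.
For []<>(~(q -> ~p) & q):
w0: no successors, so []<>(~(q -> ~p) & q) holds vacuously. ✓
w1: no successors, so []<>(~(q -> ~p) & q) holds vacuously. ✓
w2: successors {w1}; <>(~(q -> ~p) & q) there: w1:F. ✗
w3: successors {w4}; <>(~(q -> ~p) & q) there: w4:F. ✗
w4: successors {w1}; <>(~(q -> ~p) & q) there: w1:F. ✗
— 2 worlds.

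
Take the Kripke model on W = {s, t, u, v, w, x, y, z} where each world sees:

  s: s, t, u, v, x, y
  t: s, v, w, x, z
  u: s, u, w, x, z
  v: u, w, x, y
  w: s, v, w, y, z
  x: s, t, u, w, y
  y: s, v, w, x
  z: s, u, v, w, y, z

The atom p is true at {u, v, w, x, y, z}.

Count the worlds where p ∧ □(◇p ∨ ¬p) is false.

2

s: p is F, □(◇p ∨ ¬p) is T. ✗
t: p is F, □(◇p ∨ ¬p) is T. ✗
u: p is T, □(◇p ∨ ¬p) is T. ✓
v: p is T, □(◇p ∨ ¬p) is T. ✓
w: p is T, □(◇p ∨ ¬p) is T. ✓
x: p is T, □(◇p ∨ ¬p) is T. ✓
y: p is T, □(◇p ∨ ¬p) is T. ✓
z: p is T, □(◇p ∨ ¬p) is T. ✓
Satisfying worlds: {u, v, w, x, y, z}.
So p ∧ □(◇p ∨ ¬p) fails at the other 2 worlds.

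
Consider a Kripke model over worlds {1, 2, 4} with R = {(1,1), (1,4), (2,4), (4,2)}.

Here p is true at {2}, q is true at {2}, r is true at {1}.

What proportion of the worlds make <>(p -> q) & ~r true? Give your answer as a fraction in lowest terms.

2/3

1: <>(p -> q) is T, ~r is F. ✗
2: <>(p -> q) is T, ~r is T. ✓
4: <>(p -> q) is T, ~r is T. ✓
That's 2 of 3 worlds, so 2/3.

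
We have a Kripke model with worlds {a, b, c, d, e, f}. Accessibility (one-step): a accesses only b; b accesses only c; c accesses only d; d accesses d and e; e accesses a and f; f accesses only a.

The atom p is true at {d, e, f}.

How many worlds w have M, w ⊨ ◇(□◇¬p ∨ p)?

4

a: successors {b}; □◇¬p ∨ p there: b:F. ✗
b: successors {c}; □◇¬p ∨ p there: c:F. ✗
c: successors {d}; □◇¬p ∨ p there: d:T. ✓
d: successors {d, e}; □◇¬p ∨ p there: d:T, e:T. ✓
e: successors {a, f}; □◇¬p ∨ p there: a:T, f:T. ✓
f: successors {a}; □◇¬p ∨ p there: a:T. ✓
Satisfying worlds: {c, d, e, f}.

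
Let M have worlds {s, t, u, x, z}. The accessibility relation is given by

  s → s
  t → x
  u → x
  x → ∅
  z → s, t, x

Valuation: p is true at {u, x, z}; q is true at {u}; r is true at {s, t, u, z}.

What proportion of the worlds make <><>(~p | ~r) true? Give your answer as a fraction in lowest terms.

s: successors {s}; <>(~p | ~r) there: s:T. ✓
t: successors {x}; <>(~p | ~r) there: x:F. ✗
u: successors {x}; <>(~p | ~r) there: x:F. ✗
x: no successors, so <><>(~p | ~r) fails. ✗
z: successors {s, t, x}; <>(~p | ~r) there: s:T, t:T, x:F. ✓
That's 2 of 5 worlds, so 2/5.

2/5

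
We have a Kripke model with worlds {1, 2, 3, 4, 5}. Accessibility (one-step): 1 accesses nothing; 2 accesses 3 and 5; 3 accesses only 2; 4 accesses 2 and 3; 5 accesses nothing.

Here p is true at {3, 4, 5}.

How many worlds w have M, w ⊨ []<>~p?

1: no successors, so []<>~p holds vacuously. ✓
2: successors {3, 5}; <>~p there: 3:T, 5:F. ✗
3: successors {2}; <>~p there: 2:F. ✗
4: successors {2, 3}; <>~p there: 2:F, 3:T. ✗
5: no successors, so []<>~p holds vacuously. ✓
Satisfying worlds: {1, 5}.

2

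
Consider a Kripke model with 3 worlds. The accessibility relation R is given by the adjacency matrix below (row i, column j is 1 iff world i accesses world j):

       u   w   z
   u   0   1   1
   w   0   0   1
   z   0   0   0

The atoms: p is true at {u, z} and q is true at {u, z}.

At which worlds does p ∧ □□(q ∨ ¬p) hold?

u: p is T, □□(q ∨ ¬p) is T. ✓
w: p is F, □□(q ∨ ¬p) is T. ✗
z: p is T, □□(q ∨ ¬p) is T. ✓

{u, z}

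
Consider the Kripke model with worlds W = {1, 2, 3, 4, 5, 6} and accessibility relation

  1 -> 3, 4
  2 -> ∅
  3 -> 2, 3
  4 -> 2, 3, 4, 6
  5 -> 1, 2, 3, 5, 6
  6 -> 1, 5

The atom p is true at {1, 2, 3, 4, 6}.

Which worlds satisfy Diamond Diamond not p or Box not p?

1: Diamond Diamond not p is F, Box not p is F. ✗
2: Diamond Diamond not p is F, Box not p is T. ✓
3: Diamond Diamond not p is F, Box not p is F. ✗
4: Diamond Diamond not p is T, Box not p is F. ✓
5: Diamond Diamond not p is T, Box not p is F. ✓
6: Diamond Diamond not p is T, Box not p is F. ✓

{2, 4, 5, 6}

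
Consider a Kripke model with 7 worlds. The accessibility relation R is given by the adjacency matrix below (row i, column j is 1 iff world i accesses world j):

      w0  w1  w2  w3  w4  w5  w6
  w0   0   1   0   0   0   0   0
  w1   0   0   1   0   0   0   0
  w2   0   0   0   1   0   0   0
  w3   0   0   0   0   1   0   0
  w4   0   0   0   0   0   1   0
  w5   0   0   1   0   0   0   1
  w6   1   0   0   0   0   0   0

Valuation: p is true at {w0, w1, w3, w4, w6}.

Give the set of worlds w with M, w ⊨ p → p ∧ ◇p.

w0: p is T, p ∧ ◇p is T. ✓
w1: p is T, p ∧ ◇p is F. ✗
w2: p is F, p ∧ ◇p is F. ✓
w3: p is T, p ∧ ◇p is T. ✓
w4: p is T, p ∧ ◇p is F. ✗
w5: p is F, p ∧ ◇p is F. ✓
w6: p is T, p ∧ ◇p is T. ✓

{w0, w2, w3, w5, w6}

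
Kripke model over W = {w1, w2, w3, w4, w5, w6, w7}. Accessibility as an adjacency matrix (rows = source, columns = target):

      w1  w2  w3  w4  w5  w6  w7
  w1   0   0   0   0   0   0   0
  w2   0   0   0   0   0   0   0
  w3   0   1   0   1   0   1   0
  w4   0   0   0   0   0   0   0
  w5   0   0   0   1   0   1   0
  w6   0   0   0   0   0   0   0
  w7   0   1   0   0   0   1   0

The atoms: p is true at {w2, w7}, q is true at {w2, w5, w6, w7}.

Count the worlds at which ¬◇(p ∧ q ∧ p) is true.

5

w1: ◇(p ∧ q ∧ p) is F. ✓
w2: ◇(p ∧ q ∧ p) is F. ✓
w3: ◇(p ∧ q ∧ p) is T. ✗
w4: ◇(p ∧ q ∧ p) is F. ✓
w5: ◇(p ∧ q ∧ p) is F. ✓
w6: ◇(p ∧ q ∧ p) is F. ✓
w7: ◇(p ∧ q ∧ p) is T. ✗
Satisfying worlds: {w1, w2, w4, w5, w6}.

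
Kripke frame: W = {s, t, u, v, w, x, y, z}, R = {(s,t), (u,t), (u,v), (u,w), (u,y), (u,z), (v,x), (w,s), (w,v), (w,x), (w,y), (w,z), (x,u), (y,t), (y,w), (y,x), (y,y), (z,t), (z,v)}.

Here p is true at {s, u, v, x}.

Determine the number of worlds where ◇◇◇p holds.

6

s: successors {t}; ◇◇p there: t:F. ✗
t: no successors, so ◇◇◇p fails. ✗
u: successors {t, v, w, y, z}; ◇◇p there: t:F, v:T, w:T, y:T, z:T. ✓
v: successors {x}; ◇◇p there: x:T. ✓
w: successors {s, v, x, y, z}; ◇◇p there: s:F, v:T, x:T, y:T, z:T. ✓
x: successors {u}; ◇◇p there: u:T. ✓
y: successors {t, w, x, y}; ◇◇p there: t:F, w:T, x:T, y:T. ✓
z: successors {t, v}; ◇◇p there: t:F, v:T. ✓
Satisfying worlds: {u, v, w, x, y, z}.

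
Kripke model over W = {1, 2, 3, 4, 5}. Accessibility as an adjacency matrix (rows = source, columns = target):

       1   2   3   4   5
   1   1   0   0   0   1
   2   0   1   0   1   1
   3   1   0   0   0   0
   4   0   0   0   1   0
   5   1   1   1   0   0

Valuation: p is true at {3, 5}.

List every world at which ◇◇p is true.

{1, 2, 3, 5}

1: successors {1, 5}; ◇p there: 1:T, 5:T. ✓
2: successors {2, 4, 5}; ◇p there: 2:T, 4:F, 5:T. ✓
3: successors {1}; ◇p there: 1:T. ✓
4: successors {4}; ◇p there: 4:F. ✗
5: successors {1, 2, 3}; ◇p there: 1:T, 2:T, 3:F. ✓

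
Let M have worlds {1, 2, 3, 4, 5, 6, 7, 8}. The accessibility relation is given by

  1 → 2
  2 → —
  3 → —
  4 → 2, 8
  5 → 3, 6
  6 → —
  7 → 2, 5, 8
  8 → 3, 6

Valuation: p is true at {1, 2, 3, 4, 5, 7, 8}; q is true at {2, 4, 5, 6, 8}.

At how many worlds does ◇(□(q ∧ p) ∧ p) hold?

5

1: successors {2}; □(q ∧ p) ∧ p there: 2:T. ✓
2: no successors, so ◇(□(q ∧ p) ∧ p) fails. ✗
3: no successors, so ◇(□(q ∧ p) ∧ p) fails. ✗
4: successors {2, 8}; □(q ∧ p) ∧ p there: 2:T, 8:F. ✓
5: successors {3, 6}; □(q ∧ p) ∧ p there: 3:T, 6:F. ✓
6: no successors, so ◇(□(q ∧ p) ∧ p) fails. ✗
7: successors {2, 5, 8}; □(q ∧ p) ∧ p there: 2:T, 5:F, 8:F. ✓
8: successors {3, 6}; □(q ∧ p) ∧ p there: 3:T, 6:F. ✓
Satisfying worlds: {1, 4, 5, 7, 8}.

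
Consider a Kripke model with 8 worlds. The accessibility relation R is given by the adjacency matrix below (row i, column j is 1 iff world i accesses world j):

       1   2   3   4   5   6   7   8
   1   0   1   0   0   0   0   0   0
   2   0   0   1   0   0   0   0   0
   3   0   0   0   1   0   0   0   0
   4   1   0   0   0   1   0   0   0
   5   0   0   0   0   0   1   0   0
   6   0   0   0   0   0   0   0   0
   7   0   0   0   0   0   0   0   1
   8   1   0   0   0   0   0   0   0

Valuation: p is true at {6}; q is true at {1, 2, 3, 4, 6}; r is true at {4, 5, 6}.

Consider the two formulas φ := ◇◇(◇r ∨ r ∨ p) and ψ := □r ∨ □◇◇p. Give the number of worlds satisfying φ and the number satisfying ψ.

4 and 3

For ◇◇(◇r ∨ r ∨ p):
1: successors {2}; ◇(◇r ∨ r ∨ p) there: 2:T. ✓
2: successors {3}; ◇(◇r ∨ r ∨ p) there: 3:T. ✓
3: successors {4}; ◇(◇r ∨ r ∨ p) there: 4:T. ✓
4: successors {1, 5}; ◇(◇r ∨ r ∨ p) there: 1:F, 5:T. ✓
5: successors {6}; ◇(◇r ∨ r ∨ p) there: 6:F. ✗
6: no successors, so ◇◇(◇r ∨ r ∨ p) fails. ✗
7: successors {8}; ◇(◇r ∨ r ∨ p) there: 8:F. ✗
8: successors {1}; ◇(◇r ∨ r ∨ p) there: 1:F. ✗
— 4 worlds.
For □r ∨ □◇◇p:
1: □r is F, □◇◇p is F. ✗
2: □r is F, □◇◇p is F. ✗
3: □r is T, □◇◇p is T. ✓
4: □r is F, □◇◇p is F. ✗
5: □r is T, □◇◇p is F. ✓
6: □r is T, □◇◇p is T. ✓
7: □r is F, □◇◇p is F. ✗
8: □r is F, □◇◇p is F. ✗
— 3 worlds.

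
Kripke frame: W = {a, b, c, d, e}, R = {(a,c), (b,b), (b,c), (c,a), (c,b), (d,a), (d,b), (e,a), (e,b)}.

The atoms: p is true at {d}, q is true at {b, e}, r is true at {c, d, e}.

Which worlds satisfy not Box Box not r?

{b, c, d, e}

a: Box Box not r is T. ✗
b: Box Box not r is F. ✓
c: Box Box not r is F. ✓
d: Box Box not r is F. ✓
e: Box Box not r is F. ✓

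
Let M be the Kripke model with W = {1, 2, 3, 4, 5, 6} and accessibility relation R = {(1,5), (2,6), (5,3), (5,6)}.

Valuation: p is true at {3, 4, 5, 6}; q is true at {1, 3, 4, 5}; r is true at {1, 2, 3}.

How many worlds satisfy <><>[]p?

1: successors {5}; <>[]p there: 5:T. ✓
2: successors {6}; <>[]p there: 6:F. ✗
3: no successors, so <><>[]p fails. ✗
4: no successors, so <><>[]p fails. ✗
5: successors {3, 6}; <>[]p there: 3:F, 6:F. ✗
6: no successors, so <><>[]p fails. ✗
Satisfying worlds: {1}.

1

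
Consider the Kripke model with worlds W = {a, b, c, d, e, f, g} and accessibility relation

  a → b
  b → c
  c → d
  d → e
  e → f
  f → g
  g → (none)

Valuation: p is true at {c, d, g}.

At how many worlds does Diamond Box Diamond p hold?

3

a: successors {b}; Box Diamond p there: b:T. ✓
b: successors {c}; Box Diamond p there: c:F. ✗
c: successors {d}; Box Diamond p there: d:F. ✗
d: successors {e}; Box Diamond p there: e:T. ✓
e: successors {f}; Box Diamond p there: f:F. ✗
f: successors {g}; Box Diamond p there: g:T. ✓
g: no successors, so Diamond Box Diamond p fails. ✗
Satisfying worlds: {a, d, f}.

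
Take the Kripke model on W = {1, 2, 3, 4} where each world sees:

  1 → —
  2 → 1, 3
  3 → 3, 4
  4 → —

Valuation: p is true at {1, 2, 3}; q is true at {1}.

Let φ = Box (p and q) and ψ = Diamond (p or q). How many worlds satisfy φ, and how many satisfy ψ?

For Box (p and q):
1: no successors, so Box (p and q) holds vacuously. ✓
2: successors {1, 3}; p and q there: 1:T, 3:F. ✗
3: successors {3, 4}; p and q there: 3:F, 4:F. ✗
4: no successors, so Box (p and q) holds vacuously. ✓
— 2 worlds.
For Diamond (p or q):
1: no successors, so Diamond (p or q) fails. ✗
2: successors {1, 3}; p or q there: 1:T, 3:T. ✓
3: successors {3, 4}; p or q there: 3:T, 4:F. ✓
4: no successors, so Diamond (p or q) fails. ✗
— 2 worlds.

2 and 2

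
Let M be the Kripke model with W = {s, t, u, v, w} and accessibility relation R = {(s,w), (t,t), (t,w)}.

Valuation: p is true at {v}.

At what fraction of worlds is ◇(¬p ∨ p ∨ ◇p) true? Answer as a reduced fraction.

2/5

s: successors {w}; ¬p ∨ p ∨ ◇p there: w:T. ✓
t: successors {t, w}; ¬p ∨ p ∨ ◇p there: t:T, w:T. ✓
u: no successors, so ◇(¬p ∨ p ∨ ◇p) fails. ✗
v: no successors, so ◇(¬p ∨ p ∨ ◇p) fails. ✗
w: no successors, so ◇(¬p ∨ p ∨ ◇p) fails. ✗
That's 2 of 5 worlds, so 2/5.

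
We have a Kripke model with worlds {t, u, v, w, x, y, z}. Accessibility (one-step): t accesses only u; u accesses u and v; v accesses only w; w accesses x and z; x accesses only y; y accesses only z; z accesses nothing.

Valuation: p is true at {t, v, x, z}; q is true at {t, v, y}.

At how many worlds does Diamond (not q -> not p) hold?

4

t: successors {u}; not q -> not p there: u:T. ✓
u: successors {u, v}; not q -> not p there: u:T, v:T. ✓
v: successors {w}; not q -> not p there: w:T. ✓
w: successors {x, z}; not q -> not p there: x:F, z:F. ✗
x: successors {y}; not q -> not p there: y:T. ✓
y: successors {z}; not q -> not p there: z:F. ✗
z: no successors, so Diamond (not q -> not p) fails. ✗
Satisfying worlds: {t, u, v, x}.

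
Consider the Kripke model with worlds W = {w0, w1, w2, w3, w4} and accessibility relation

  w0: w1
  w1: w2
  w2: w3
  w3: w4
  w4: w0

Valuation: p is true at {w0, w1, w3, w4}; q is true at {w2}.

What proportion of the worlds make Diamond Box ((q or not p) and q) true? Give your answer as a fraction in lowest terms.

1/5

w0: successors {w1}; Box ((q or not p) and q) there: w1:T. ✓
w1: successors {w2}; Box ((q or not p) and q) there: w2:F. ✗
w2: successors {w3}; Box ((q or not p) and q) there: w3:F. ✗
w3: successors {w4}; Box ((q or not p) and q) there: w4:F. ✗
w4: successors {w0}; Box ((q or not p) and q) there: w0:F. ✗
That's 1 of 5 worlds, so 1/5.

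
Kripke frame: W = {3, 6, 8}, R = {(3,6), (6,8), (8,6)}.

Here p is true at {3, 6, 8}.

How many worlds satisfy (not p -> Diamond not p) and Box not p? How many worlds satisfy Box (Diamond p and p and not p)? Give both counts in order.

0 and 0

For (not p -> Diamond not p) and Box not p:
3: not p -> Diamond not p is T, Box not p is F. ✗
6: not p -> Diamond not p is T, Box not p is F. ✗
8: not p -> Diamond not p is T, Box not p is F. ✗
— 0 worlds.
For Box (Diamond p and p and not p):
3: successors {6}; Diamond p and p and not p there: 6:F. ✗
6: successors {8}; Diamond p and p and not p there: 8:F. ✗
8: successors {6}; Diamond p and p and not p there: 6:F. ✗
— 0 worlds.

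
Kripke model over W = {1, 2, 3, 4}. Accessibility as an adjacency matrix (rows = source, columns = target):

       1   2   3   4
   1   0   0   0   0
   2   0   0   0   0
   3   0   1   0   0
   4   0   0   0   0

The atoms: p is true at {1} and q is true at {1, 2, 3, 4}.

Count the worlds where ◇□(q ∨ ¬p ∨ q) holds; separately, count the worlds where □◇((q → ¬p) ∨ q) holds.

For ◇□(q ∨ ¬p ∨ q):
1: no successors, so ◇□(q ∨ ¬p ∨ q) fails. ✗
2: no successors, so ◇□(q ∨ ¬p ∨ q) fails. ✗
3: successors {2}; □(q ∨ ¬p ∨ q) there: 2:T. ✓
4: no successors, so ◇□(q ∨ ¬p ∨ q) fails. ✗
— 1 world.
For □◇((q → ¬p) ∨ q):
1: no successors, so □◇((q → ¬p) ∨ q) holds vacuously. ✓
2: no successors, so □◇((q → ¬p) ∨ q) holds vacuously. ✓
3: successors {2}; ◇((q → ¬p) ∨ q) there: 2:F. ✗
4: no successors, so □◇((q → ¬p) ∨ q) holds vacuously. ✓
— 3 worlds.

1 and 3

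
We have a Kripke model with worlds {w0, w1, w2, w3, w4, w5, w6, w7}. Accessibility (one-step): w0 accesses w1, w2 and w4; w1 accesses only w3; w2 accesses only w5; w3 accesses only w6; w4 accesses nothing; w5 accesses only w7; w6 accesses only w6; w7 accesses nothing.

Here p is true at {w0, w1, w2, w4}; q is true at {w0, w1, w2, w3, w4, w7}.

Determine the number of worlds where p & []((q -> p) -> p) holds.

w0: p is T, []((q -> p) -> p) is T. ✓
w1: p is T, []((q -> p) -> p) is T. ✓
w2: p is T, []((q -> p) -> p) is F. ✗
w3: p is F, []((q -> p) -> p) is F. ✗
w4: p is T, []((q -> p) -> p) is T. ✓
w5: p is F, []((q -> p) -> p) is T. ✗
w6: p is F, []((q -> p) -> p) is F. ✗
w7: p is F, []((q -> p) -> p) is T. ✗
Satisfying worlds: {w0, w1, w4}.

3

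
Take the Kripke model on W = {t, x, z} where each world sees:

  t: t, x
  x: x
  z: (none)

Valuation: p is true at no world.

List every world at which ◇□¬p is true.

t: successors {t, x}; □¬p there: t:T, x:T. ✓
x: successors {x}; □¬p there: x:T. ✓
z: no successors, so ◇□¬p fails. ✗

{t, x}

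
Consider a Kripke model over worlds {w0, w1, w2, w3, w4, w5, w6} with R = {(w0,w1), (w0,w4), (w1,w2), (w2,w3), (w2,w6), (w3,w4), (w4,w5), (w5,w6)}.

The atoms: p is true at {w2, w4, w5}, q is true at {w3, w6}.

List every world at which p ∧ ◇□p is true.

{w2, w5}

w0: p is F, ◇□p is T. ✗
w1: p is F, ◇□p is F. ✗
w2: p is T, ◇□p is T. ✓
w3: p is F, ◇□p is T. ✗
w4: p is T, ◇□p is F. ✗
w5: p is T, ◇□p is T. ✓
w6: p is F, ◇□p is F. ✗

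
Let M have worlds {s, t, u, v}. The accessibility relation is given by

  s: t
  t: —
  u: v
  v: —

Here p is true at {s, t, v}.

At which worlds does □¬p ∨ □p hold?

{s, t, u, v}

s: □¬p is F, □p is T. ✓
t: □¬p is T, □p is T. ✓
u: □¬p is F, □p is T. ✓
v: □¬p is T, □p is T. ✓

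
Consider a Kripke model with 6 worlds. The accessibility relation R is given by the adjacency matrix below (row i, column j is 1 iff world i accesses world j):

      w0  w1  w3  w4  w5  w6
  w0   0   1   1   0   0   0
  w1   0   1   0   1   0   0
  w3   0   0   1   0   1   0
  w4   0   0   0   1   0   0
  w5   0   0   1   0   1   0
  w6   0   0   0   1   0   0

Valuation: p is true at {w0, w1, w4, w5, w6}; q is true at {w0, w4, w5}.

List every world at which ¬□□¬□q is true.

{w0, w1, w4, w6}

w0: □□¬□q is F. ✓
w1: □□¬□q is F. ✓
w3: □□¬□q is T. ✗
w4: □□¬□q is F. ✓
w5: □□¬□q is T. ✗
w6: □□¬□q is F. ✓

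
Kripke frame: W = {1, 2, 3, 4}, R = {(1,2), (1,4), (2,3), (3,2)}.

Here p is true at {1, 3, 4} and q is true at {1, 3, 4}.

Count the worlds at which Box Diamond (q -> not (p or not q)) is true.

2

1: successors {2, 4}; Diamond (q -> not (p or not q)) there: 2:F, 4:F. ✗
2: successors {3}; Diamond (q -> not (p or not q)) there: 3:T. ✓
3: successors {2}; Diamond (q -> not (p or not q)) there: 2:F. ✗
4: no successors, so Box Diamond (q -> not (p or not q)) holds vacuously. ✓
Satisfying worlds: {2, 4}.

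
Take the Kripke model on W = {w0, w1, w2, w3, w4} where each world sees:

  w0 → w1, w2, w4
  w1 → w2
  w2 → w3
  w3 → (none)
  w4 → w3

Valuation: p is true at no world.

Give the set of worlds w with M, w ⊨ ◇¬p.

{w0, w1, w2, w4}

w0: successors {w1, w2, w4}; ¬p there: w1:T, w2:T, w4:T. ✓
w1: successors {w2}; ¬p there: w2:T. ✓
w2: successors {w3}; ¬p there: w3:T. ✓
w3: no successors, so ◇¬p fails. ✗
w4: successors {w3}; ¬p there: w3:T. ✓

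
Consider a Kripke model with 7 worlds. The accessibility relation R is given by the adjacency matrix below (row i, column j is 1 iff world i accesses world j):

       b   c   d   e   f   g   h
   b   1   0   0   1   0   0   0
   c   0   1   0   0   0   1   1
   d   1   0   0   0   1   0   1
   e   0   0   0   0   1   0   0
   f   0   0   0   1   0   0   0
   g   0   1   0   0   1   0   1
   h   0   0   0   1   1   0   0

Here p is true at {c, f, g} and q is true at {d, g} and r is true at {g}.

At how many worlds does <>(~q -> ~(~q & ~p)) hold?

5

b: successors {b, e}; ~q -> ~(~q & ~p) there: b:F, e:F. ✗
c: successors {c, g, h}; ~q -> ~(~q & ~p) there: c:T, g:T, h:F. ✓
d: successors {b, f, h}; ~q -> ~(~q & ~p) there: b:F, f:T, h:F. ✓
e: successors {f}; ~q -> ~(~q & ~p) there: f:T. ✓
f: successors {e}; ~q -> ~(~q & ~p) there: e:F. ✗
g: successors {c, f, h}; ~q -> ~(~q & ~p) there: c:T, f:T, h:F. ✓
h: successors {e, f}; ~q -> ~(~q & ~p) there: e:F, f:T. ✓
Satisfying worlds: {c, d, e, g, h}.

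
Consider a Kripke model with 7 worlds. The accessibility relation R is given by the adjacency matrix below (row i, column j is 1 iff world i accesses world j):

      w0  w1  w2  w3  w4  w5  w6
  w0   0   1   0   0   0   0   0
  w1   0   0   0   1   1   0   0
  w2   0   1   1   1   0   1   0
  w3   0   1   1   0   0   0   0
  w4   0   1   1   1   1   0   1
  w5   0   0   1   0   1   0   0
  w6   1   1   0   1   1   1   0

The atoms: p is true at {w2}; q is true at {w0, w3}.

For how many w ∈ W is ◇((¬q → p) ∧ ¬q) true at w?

4

w0: successors {w1}; (¬q → p) ∧ ¬q there: w1:F. ✗
w1: successors {w3, w4}; (¬q → p) ∧ ¬q there: w3:F, w4:F. ✗
w2: successors {w1, w2, w3, w5}; (¬q → p) ∧ ¬q there: w1:F, w2:T, w3:F, w5:F. ✓
w3: successors {w1, w2}; (¬q → p) ∧ ¬q there: w1:F, w2:T. ✓
w4: successors {w1, w2, w3, w4, w6}; (¬q → p) ∧ ¬q there: w1:F, w2:T, w3:F, w4:F, w6:F. ✓
w5: successors {w2, w4}; (¬q → p) ∧ ¬q there: w2:T, w4:F. ✓
w6: successors {w0, w1, w3, w4, w5}; (¬q → p) ∧ ¬q there: w0:F, w1:F, w3:F, w4:F, w5:F. ✗
Satisfying worlds: {w2, w3, w4, w5}.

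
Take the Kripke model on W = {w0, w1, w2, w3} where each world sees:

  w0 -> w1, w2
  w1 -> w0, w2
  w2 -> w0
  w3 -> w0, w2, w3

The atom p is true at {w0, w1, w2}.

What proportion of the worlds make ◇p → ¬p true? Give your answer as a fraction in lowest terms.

w0: ◇p is T, ¬p is F. ✗
w1: ◇p is T, ¬p is F. ✗
w2: ◇p is T, ¬p is F. ✗
w3: ◇p is T, ¬p is T. ✓
That's 1 of 4 worlds, so 1/4.

1/4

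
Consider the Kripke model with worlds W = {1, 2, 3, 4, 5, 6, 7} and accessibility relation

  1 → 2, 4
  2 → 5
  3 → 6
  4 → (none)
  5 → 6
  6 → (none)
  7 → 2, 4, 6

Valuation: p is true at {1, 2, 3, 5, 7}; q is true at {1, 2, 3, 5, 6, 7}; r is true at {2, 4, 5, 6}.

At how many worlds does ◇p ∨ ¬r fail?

1: ◇p is T, ¬r is T. ✓
2: ◇p is T, ¬r is F. ✓
3: ◇p is F, ¬r is T. ✓
4: ◇p is F, ¬r is F. ✗
5: ◇p is F, ¬r is F. ✗
6: ◇p is F, ¬r is F. ✗
7: ◇p is T, ¬r is T. ✓
Satisfying worlds: {1, 2, 3, 7}.
So ◇p ∨ ¬r fails at the other 3 worlds.

3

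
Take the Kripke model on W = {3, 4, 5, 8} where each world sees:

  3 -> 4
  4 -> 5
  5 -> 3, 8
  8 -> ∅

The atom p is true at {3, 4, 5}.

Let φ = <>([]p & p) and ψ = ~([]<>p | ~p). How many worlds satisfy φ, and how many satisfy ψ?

For <>([]p & p):
3: successors {4}; []p & p there: 4:T. ✓
4: successors {5}; []p & p there: 5:F. ✗
5: successors {3, 8}; []p & p there: 3:T, 8:F. ✓
8: no successors, so <>([]p & p) fails. ✗
— 2 worlds.
For ~([]<>p | ~p):
3: []<>p | ~p is T. ✗
4: []<>p | ~p is T. ✗
5: []<>p | ~p is F. ✓
8: []<>p | ~p is T. ✗
— 1 world.

2 and 1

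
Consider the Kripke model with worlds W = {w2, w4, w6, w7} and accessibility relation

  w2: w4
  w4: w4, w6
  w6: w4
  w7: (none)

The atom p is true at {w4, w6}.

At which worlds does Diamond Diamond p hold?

w2: successors {w4}; Diamond p there: w4:T. ✓
w4: successors {w4, w6}; Diamond p there: w4:T, w6:T. ✓
w6: successors {w4}; Diamond p there: w4:T. ✓
w7: no successors, so Diamond Diamond p fails. ✗

{w2, w4, w6}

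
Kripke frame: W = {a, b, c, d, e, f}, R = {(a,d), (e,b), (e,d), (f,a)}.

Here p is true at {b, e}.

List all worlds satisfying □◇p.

a: successors {d}; ◇p there: d:F. ✗
b: no successors, so □◇p holds vacuously. ✓
c: no successors, so □◇p holds vacuously. ✓
d: no successors, so □◇p holds vacuously. ✓
e: successors {b, d}; ◇p there: b:F, d:F. ✗
f: successors {a}; ◇p there: a:F. ✗

{b, c, d}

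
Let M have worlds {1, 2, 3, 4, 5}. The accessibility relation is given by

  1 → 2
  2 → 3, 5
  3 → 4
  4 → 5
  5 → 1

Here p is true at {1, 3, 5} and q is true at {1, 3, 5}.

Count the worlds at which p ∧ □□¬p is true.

1

1: p is T, □□¬p is F. ✗
2: p is F, □□¬p is F. ✗
3: p is T, □□¬p is F. ✗
4: p is F, □□¬p is F. ✗
5: p is T, □□¬p is T. ✓
Satisfying worlds: {5}.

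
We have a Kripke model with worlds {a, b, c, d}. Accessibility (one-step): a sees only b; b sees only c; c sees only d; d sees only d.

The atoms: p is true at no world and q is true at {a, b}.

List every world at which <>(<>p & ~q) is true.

∅

a: successors {b}; <>p & ~q there: b:F. ✗
b: successors {c}; <>p & ~q there: c:F. ✗
c: successors {d}; <>p & ~q there: d:F. ✗
d: successors {d}; <>p & ~q there: d:F. ✗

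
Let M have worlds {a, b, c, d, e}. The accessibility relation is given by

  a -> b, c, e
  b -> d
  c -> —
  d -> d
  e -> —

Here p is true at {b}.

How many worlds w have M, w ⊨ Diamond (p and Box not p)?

1

a: successors {b, c, e}; p and Box not p there: b:T, c:F, e:F. ✓
b: successors {d}; p and Box not p there: d:F. ✗
c: no successors, so Diamond (p and Box not p) fails. ✗
d: successors {d}; p and Box not p there: d:F. ✗
e: no successors, so Diamond (p and Box not p) fails. ✗
Satisfying worlds: {a}.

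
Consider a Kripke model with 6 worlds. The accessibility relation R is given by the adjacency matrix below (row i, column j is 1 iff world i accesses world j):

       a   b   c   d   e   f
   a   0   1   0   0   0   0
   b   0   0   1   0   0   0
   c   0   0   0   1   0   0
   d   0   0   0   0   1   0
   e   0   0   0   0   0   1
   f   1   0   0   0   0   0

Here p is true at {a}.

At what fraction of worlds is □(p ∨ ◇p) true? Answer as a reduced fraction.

1/3

a: successors {b}; p ∨ ◇p there: b:F. ✗
b: successors {c}; p ∨ ◇p there: c:F. ✗
c: successors {d}; p ∨ ◇p there: d:F. ✗
d: successors {e}; p ∨ ◇p there: e:F. ✗
e: successors {f}; p ∨ ◇p there: f:T. ✓
f: successors {a}; p ∨ ◇p there: a:T. ✓
That's 2 of 6 worlds, so 2/6 = 1/3.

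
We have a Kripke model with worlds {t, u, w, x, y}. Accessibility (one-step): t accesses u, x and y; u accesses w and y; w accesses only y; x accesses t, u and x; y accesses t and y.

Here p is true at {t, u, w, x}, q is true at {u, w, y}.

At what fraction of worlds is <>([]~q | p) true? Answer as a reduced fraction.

t: successors {u, x, y}; []~q | p there: u:T, x:T, y:F. ✓
u: successors {w, y}; []~q | p there: w:T, y:F. ✓
w: successors {y}; []~q | p there: y:F. ✗
x: successors {t, u, x}; []~q | p there: t:T, u:T, x:T. ✓
y: successors {t, y}; []~q | p there: t:T, y:F. ✓
That's 4 of 5 worlds, so 4/5.

4/5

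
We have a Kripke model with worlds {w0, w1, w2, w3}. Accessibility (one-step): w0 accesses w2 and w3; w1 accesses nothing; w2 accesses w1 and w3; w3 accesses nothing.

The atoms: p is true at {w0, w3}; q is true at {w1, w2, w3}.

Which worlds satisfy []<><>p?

{w1, w3}

w0: successors {w2, w3}; <><>p there: w2:F, w3:F. ✗
w1: no successors, so []<><>p holds vacuously. ✓
w2: successors {w1, w3}; <><>p there: w1:F, w3:F. ✗
w3: no successors, so []<><>p holds vacuously. ✓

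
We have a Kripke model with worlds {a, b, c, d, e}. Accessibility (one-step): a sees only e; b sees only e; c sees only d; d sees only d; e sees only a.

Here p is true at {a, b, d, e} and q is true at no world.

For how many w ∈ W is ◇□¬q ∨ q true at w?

a: ◇□¬q is T, q is F. ✓
b: ◇□¬q is T, q is F. ✓
c: ◇□¬q is T, q is F. ✓
d: ◇□¬q is T, q is F. ✓
e: ◇□¬q is T, q is F. ✓
Satisfying worlds: {a, b, c, d, e}.

5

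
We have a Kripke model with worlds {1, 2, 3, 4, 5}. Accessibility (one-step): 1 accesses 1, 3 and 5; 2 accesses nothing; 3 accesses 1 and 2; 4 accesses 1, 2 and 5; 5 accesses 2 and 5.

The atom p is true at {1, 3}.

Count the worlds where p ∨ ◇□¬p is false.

1

1: p is T, ◇□¬p is T. ✓
2: p is F, ◇□¬p is F. ✗
3: p is T, ◇□¬p is T. ✓
4: p is F, ◇□¬p is T. ✓
5: p is F, ◇□¬p is T. ✓
Satisfying worlds: {1, 3, 4, 5}.
So p ∨ ◇□¬p fails at the other 1 world.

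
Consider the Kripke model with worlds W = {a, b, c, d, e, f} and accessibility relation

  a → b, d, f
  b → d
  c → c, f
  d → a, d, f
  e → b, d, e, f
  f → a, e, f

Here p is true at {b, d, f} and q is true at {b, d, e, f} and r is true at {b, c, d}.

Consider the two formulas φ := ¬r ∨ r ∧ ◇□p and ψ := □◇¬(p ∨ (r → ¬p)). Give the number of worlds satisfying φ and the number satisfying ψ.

4 and 0

For ¬r ∨ r ∧ ◇□p:
a: ¬r is T, r ∧ ◇□p is F. ✓
b: ¬r is F, r ∧ ◇□p is F. ✗
c: ¬r is F, r ∧ ◇□p is F. ✗
d: ¬r is F, r ∧ ◇□p is T. ✓
e: ¬r is T, r ∧ ◇□p is F. ✓
f: ¬r is T, r ∧ ◇□p is F. ✓
— 4 worlds.
For □◇¬(p ∨ (r → ¬p)):
a: successors {b, d, f}; ◇¬(p ∨ (r → ¬p)) there: b:F, d:F, f:F. ✗
b: successors {d}; ◇¬(p ∨ (r → ¬p)) there: d:F. ✗
c: successors {c, f}; ◇¬(p ∨ (r → ¬p)) there: c:F, f:F. ✗
d: successors {a, d, f}; ◇¬(p ∨ (r → ¬p)) there: a:F, d:F, f:F. ✗
e: successors {b, d, e, f}; ◇¬(p ∨ (r → ¬p)) there: b:F, d:F, e:F, f:F. ✗
f: successors {a, e, f}; ◇¬(p ∨ (r → ¬p)) there: a:F, e:F, f:F. ✗
— 0 worlds.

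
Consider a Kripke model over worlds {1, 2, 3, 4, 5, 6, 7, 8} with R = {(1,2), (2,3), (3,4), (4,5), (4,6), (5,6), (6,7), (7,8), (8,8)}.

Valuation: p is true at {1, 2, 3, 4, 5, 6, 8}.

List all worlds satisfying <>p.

1: successors {2}; p there: 2:T. ✓
2: successors {3}; p there: 3:T. ✓
3: successors {4}; p there: 4:T. ✓
4: successors {5, 6}; p there: 5:T, 6:T. ✓
5: successors {6}; p there: 6:T. ✓
6: successors {7}; p there: 7:F. ✗
7: successors {8}; p there: 8:T. ✓
8: successors {8}; p there: 8:T. ✓

{1, 2, 3, 4, 5, 7, 8}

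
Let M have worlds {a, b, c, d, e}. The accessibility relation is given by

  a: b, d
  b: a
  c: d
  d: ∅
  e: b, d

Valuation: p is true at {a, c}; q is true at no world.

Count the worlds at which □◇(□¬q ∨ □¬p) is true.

a: successors {b, d}; ◇(□¬q ∨ □¬p) there: b:T, d:F. ✗
b: successors {a}; ◇(□¬q ∨ □¬p) there: a:T. ✓
c: successors {d}; ◇(□¬q ∨ □¬p) there: d:F. ✗
d: no successors, so □◇(□¬q ∨ □¬p) holds vacuously. ✓
e: successors {b, d}; ◇(□¬q ∨ □¬p) there: b:T, d:F. ✗
Satisfying worlds: {b, d}.

2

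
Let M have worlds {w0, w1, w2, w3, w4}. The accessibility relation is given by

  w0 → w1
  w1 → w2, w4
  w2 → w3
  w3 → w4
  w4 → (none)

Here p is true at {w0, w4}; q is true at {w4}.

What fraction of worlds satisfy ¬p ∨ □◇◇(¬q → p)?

4/5

w0: ¬p is F, □◇◇(¬q → p) is F. ✗
w1: ¬p is T, □◇◇(¬q → p) is F. ✓
w2: ¬p is T, □◇◇(¬q → p) is F. ✓
w3: ¬p is T, □◇◇(¬q → p) is F. ✓
w4: ¬p is F, □◇◇(¬q → p) is T. ✓
That's 4 of 5 worlds, so 4/5.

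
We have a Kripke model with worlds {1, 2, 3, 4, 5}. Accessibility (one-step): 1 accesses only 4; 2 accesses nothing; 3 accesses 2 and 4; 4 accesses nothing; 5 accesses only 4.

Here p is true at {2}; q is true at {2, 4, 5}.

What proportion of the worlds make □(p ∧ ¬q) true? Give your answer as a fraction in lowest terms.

1: successors {4}; p ∧ ¬q there: 4:F. ✗
2: no successors, so □(p ∧ ¬q) holds vacuously. ✓
3: successors {2, 4}; p ∧ ¬q there: 2:F, 4:F. ✗
4: no successors, so □(p ∧ ¬q) holds vacuously. ✓
5: successors {4}; p ∧ ¬q there: 4:F. ✗
That's 2 of 5 worlds, so 2/5.

2/5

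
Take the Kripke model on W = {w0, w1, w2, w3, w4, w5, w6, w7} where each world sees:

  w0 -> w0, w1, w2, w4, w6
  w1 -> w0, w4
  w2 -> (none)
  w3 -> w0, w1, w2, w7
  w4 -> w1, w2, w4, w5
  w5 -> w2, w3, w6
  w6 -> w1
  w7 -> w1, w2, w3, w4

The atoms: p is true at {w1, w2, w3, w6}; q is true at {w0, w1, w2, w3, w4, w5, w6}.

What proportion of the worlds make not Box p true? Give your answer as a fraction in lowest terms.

w0: Box p is F. ✓
w1: Box p is F. ✓
w2: Box p is T. ✗
w3: Box p is F. ✓
w4: Box p is F. ✓
w5: Box p is T. ✗
w6: Box p is T. ✗
w7: Box p is F. ✓
That's 5 of 8 worlds, so 5/8.

5/8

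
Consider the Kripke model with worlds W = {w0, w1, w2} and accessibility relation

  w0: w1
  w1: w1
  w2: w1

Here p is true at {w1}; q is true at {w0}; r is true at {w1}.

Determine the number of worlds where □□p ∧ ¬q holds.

w0: □□p is T, ¬q is F. ✗
w1: □□p is T, ¬q is T. ✓
w2: □□p is T, ¬q is T. ✓
Satisfying worlds: {w1, w2}.

2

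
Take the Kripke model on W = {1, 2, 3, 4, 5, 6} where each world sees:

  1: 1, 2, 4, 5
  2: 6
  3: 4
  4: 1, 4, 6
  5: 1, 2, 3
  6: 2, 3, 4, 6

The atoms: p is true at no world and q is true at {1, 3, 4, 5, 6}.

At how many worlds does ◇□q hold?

5

1: successors {1, 2, 4, 5}; □q there: 1:F, 2:T, 4:T, 5:F. ✓
2: successors {6}; □q there: 6:F. ✗
3: successors {4}; □q there: 4:T. ✓
4: successors {1, 4, 6}; □q there: 1:F, 4:T, 6:F. ✓
5: successors {1, 2, 3}; □q there: 1:F, 2:T, 3:T. ✓
6: successors {2, 3, 4, 6}; □q there: 2:T, 3:T, 4:T, 6:F. ✓
Satisfying worlds: {1, 3, 4, 5, 6}.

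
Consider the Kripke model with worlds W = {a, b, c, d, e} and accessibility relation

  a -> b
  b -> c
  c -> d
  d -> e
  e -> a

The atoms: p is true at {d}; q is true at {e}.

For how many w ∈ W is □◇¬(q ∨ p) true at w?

a: successors {b}; ◇¬(q ∨ p) there: b:T. ✓
b: successors {c}; ◇¬(q ∨ p) there: c:F. ✗
c: successors {d}; ◇¬(q ∨ p) there: d:F. ✗
d: successors {e}; ◇¬(q ∨ p) there: e:T. ✓
e: successors {a}; ◇¬(q ∨ p) there: a:T. ✓
Satisfying worlds: {a, d, e}.

3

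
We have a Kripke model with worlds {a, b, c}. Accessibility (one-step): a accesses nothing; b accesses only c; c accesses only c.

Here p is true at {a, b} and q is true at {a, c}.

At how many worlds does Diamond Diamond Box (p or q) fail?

1

a: no successors, so Diamond Diamond Box (p or q) fails. ✗
b: successors {c}; Diamond Box (p or q) there: c:T. ✓
c: successors {c}; Diamond Box (p or q) there: c:T. ✓
Satisfying worlds: {b, c}.
So Diamond Diamond Box (p or q) fails at the other 1 world.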